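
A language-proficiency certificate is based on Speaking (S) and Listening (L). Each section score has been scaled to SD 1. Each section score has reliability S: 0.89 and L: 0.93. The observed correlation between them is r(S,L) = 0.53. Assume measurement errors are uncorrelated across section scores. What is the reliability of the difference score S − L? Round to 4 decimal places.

Var(S−L) = 1 + 1 − 2·0.53 = 2 − 1.06 = 0.94.
Under uncorrelated errors the observed covariances equal the true-score covariances, so only the own-variance terms attenuate.
True-score variance = [0.89 + 0.93] − 1.06 = 1.82 − 1.06 = 0.76.
Reliability = 0.76 / 0.94 = 0.8085.

0.8085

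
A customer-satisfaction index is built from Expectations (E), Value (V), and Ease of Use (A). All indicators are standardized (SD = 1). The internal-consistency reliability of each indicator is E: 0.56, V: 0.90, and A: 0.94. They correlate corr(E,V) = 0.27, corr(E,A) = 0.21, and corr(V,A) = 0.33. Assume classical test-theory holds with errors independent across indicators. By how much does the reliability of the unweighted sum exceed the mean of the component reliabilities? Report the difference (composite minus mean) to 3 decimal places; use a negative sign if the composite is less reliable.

Var(sum) = 3 + 1.62 = 4.62; true-score variance = 2.4 + 1.62 = 4.02; composite reliability = 0.8701.
Mean component reliability = 0.8000.
Difference = 0.8701 − 0.8000 = 0.070.

0.070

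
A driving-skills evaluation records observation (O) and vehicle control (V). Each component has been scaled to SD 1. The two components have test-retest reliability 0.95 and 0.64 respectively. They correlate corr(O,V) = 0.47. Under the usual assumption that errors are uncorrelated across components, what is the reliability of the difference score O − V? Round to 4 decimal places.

Var(O−V) = 1 + 1 − 2·0.47 = 2 − 0.94 = 1.06.
With uncorrelated errors the cross-covariances are all true-score covariance, so they carry over unchanged; only the diagonal terms shrink to ρᵢσᵢ².
True-score variance = [0.95 + 0.64] − 0.94 = 1.59 − 0.94 = 0.65.
Reliability = 0.65 / 1.06 = 0.6132.

0.6132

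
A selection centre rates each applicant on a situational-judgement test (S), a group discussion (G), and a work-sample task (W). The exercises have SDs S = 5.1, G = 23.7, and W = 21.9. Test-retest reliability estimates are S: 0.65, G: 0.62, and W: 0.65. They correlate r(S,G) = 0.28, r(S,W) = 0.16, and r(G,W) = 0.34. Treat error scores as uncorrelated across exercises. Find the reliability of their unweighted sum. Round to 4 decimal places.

Var(S+G+W) = 5.1² + 23.7² + 21.9² + 2·[5.1·23.7·0.28 + 5.1·21.9·0.16 + 23.7·21.9·0.34] = 1067.31 + 456.368 = 1523.68.
Under uncorrelated errors the observed covariances equal the true-score covariances, so only the own-variance terms attenuate.
True-score variance = [5.1²·0.65 + 23.7²·0.62 + 21.9²·0.65] + 456.368 = 676.901 + 456.368 = 1133.27.
Reliability = 1133.27 / 1523.68 = 0.7438.

0.7438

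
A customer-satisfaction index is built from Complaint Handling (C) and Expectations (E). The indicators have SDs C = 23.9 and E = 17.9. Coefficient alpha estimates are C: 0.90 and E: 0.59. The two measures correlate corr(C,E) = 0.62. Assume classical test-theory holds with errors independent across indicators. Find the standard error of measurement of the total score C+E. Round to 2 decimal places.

Var(total) = 891.62 + 530.484 = 1422.1.
True-score variance = 703.131 + 530.484 = 1233.62, so reliability = 0.8675.
Error variance = 1422.1 − 1233.62 = 188.489; SEM = √188.489 = 13.73.

13.73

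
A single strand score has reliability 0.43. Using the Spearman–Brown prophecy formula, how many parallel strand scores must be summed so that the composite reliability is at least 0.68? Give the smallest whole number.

k ≥ ρ*(1−ρ₁)/(ρ₁(1−ρ*)) = 0.68·0.57 / (0.43·0.32) = 2.817.
Smallest integer k = 3.

3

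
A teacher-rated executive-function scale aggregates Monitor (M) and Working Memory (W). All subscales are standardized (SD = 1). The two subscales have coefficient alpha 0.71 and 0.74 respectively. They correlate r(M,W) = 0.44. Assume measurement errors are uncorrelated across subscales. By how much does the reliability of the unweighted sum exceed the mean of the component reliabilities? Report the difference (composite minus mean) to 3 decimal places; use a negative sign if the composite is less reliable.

0.084

Var(sum) = 2 + 0.88 = 2.88; true-score variance = 1.45 + 0.88 = 2.33; composite reliability = 0.8090.
Mean component reliability = 0.7250.
Difference = 0.8090 − 0.7250 = 0.084.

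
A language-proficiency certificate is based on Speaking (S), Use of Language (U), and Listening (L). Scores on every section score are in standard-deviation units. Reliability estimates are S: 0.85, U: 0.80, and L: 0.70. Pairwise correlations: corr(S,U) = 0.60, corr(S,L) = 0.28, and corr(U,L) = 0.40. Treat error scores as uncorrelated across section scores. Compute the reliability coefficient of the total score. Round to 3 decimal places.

Var(S+U+L) = 3 + 2·[0.60 + 0.28 + 0.40] = 3 + 2.56 = 5.56.
Under uncorrelated errors the observed covariances equal the true-score covariances, so only the own-variance terms attenuate.
True-score variance = [0.85 + 0.80 + 0.70] + 2.56 = 2.35 + 2.56 = 4.91.
Reliability = 4.91 / 5.56 = 0.883.

0.883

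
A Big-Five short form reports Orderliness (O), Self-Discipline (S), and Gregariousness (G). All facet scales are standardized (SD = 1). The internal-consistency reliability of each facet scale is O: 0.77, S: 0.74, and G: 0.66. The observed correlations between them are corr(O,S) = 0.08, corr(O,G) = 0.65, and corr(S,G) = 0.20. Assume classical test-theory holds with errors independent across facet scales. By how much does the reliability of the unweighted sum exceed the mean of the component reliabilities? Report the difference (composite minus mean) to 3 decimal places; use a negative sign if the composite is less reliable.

0.106

Var(sum) = 3 + 1.86 = 4.86; true-score variance = 2.17 + 1.86 = 4.03; composite reliability = 0.8292.
Mean component reliability = 0.7233.
Difference = 0.8292 − 0.7233 = 0.106.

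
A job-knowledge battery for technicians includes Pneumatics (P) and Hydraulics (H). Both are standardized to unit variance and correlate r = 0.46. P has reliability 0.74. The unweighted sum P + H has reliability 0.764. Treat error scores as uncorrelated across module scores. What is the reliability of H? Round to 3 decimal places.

Var(P+H) = 2 + 2·0.46 = 2.920.
True-score variance = ρ_P + ρ_H + 2·0.46, so 0.764 = (0.74 + ρ_H + 0.92) / 2.920.
ρ_H = 0.764·2.920 − 0.74 − 0.92 = 0.571.

0.571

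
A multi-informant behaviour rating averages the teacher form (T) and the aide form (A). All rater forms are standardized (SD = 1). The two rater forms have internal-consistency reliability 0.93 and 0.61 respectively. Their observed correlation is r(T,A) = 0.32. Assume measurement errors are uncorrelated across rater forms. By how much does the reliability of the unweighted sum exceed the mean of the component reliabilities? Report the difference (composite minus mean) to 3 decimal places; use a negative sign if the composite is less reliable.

0.056

Var(sum) = 2 + 0.64 = 2.64; true-score variance = 1.54 + 0.64 = 2.18; composite reliability = 0.8258.
Mean component reliability = 0.7700.
Difference = 0.8258 − 0.7700 = 0.056.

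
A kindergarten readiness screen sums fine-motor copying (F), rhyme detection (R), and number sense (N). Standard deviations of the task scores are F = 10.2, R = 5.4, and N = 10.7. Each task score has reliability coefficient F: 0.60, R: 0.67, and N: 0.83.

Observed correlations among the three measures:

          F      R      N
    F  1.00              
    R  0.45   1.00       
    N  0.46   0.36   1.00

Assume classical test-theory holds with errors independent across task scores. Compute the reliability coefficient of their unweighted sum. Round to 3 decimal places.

Var(F+R+N) = 10.2² + 5.4² + 10.7² + 2·[10.2·5.4·0.45 + 10.2·10.7·0.46 + 5.4·10.7·0.36] = 247.69 + 191.582 = 439.272.
Under uncorrelated errors the observed covariances equal the true-score covariances, so only the own-variance terms attenuate.
True-score variance = [10.2²·0.60 + 5.4²·0.67 + 10.7²·0.83] + 191.582 = 176.988 + 191.582 = 368.57.
Reliability = 368.57 / 439.272 = 0.839.

0.839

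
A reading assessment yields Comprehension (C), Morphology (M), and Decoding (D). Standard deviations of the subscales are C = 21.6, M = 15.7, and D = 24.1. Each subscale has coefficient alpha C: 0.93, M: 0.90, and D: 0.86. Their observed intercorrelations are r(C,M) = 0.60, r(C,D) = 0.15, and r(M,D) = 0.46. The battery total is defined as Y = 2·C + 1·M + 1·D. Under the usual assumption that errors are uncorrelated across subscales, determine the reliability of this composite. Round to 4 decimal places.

0.9432

Var(Y) = 2²·21.6² + 15.7² + 24.1² + 2·[2·21.6·15.7·0.60 + 2·21.6·24.1·0.15 + 15.7·24.1·0.46] = 2693.54 + 1474.32 = 4167.86.
Under uncorrelated errors the observed covariances equal the true-score covariances, so only the own-variance terms attenuate.
True-score variance = [2²·21.6²·0.93 + 15.7²·0.90 + 24.1²·0.86] + 1474.32 = 2456.94 + 1474.32 = 3931.27.
Reliability = 3931.27 / 4167.86 = 0.9432.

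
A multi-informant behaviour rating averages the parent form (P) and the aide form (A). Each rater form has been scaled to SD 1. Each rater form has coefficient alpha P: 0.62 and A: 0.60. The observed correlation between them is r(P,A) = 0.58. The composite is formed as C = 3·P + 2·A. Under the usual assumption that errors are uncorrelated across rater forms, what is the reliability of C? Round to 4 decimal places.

0.7485

Var(C) = 3² + 2² + 2·[6·0.58] = 13 + 6.96 = 19.96.
With uncorrelated errors the cross-covariances are all true-score covariance, so they carry over unchanged; only the diagonal terms shrink to ρᵢσᵢ².
True-score variance = [3²·0.62 + 2²·0.60] + 6.96 = 7.98 + 6.96 = 14.94.
Reliability = 14.94 / 19.96 = 0.7485.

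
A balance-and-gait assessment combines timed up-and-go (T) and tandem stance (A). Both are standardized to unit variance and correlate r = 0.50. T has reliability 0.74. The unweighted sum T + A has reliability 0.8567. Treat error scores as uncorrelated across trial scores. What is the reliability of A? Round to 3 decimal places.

0.830

Var(T+A) = 2 + 2·0.50 = 3.000.
True-score variance = ρ_T + ρ_A + 2·0.50, so 0.8567 = (0.74 + ρ_A + 1.00) / 3.000.
ρ_A = 0.8567·3.000 − 0.74 − 1.00 = 0.830.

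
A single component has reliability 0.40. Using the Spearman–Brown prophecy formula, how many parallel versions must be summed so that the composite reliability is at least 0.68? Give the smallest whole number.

k ≥ ρ*(1−ρ₁)/(ρ₁(1−ρ*)) = 0.68·0.60 / (0.40·0.32) = 3.188.
Smallest integer k = 4.

4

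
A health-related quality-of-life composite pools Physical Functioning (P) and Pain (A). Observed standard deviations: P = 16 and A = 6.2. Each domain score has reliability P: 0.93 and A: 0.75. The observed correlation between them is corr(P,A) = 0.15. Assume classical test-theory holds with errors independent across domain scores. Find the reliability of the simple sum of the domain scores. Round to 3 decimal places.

0.915

Var(P+A) = 16² + 6.2² + 2·[16·6.2·0.15] = 294.44 + 29.76 = 324.2.
Under uncorrelated errors the observed covariances equal the true-score covariances, so only the own-variance terms attenuate.
True-score variance = [16²·0.93 + 6.2²·0.75] + 29.76 = 266.91 + 29.76 = 296.67.
Reliability = 296.67 / 324.2 = 0.915.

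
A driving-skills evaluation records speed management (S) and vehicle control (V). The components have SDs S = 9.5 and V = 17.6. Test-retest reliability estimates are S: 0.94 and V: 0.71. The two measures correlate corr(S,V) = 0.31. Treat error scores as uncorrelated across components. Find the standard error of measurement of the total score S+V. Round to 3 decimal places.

Var(total) = 400.01 + 103.664 = 503.674.
True-score variance = 304.765 + 103.664 = 408.429, so reliability = 0.8109.
Error variance = 503.674 − 408.429 = 95.2454; SEM = √95.2454 = 9.759.

9.759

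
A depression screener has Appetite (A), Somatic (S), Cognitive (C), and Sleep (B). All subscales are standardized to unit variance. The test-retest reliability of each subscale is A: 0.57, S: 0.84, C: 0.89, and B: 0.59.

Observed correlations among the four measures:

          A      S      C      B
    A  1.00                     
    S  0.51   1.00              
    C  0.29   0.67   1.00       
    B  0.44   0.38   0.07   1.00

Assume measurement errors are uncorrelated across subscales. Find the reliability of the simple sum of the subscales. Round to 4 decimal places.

0.8727

Var(A+S+C+B) = 4 + 2·[0.51 + 0.29 + 0.44 + 0.67 + 0.38 + 0.07] = 4 + 4.72 = 8.72.
With uncorrelated errors the cross-covariances are all true-score covariance, so they carry over unchanged; only the diagonal terms shrink to ρᵢσᵢ².
True-score variance = [0.57 + 0.84 + 0.89 + 0.59] + 4.72 = 2.89 + 4.72 = 7.61.
Reliability = 7.61 / 8.72 = 0.8727.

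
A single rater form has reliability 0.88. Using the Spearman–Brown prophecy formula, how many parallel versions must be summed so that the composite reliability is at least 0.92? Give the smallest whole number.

k ≥ ρ*(1−ρ₁)/(ρ₁(1−ρ*)) = 0.92·0.12 / (0.88·0.08) = 1.568.
Smallest integer k = 2.

2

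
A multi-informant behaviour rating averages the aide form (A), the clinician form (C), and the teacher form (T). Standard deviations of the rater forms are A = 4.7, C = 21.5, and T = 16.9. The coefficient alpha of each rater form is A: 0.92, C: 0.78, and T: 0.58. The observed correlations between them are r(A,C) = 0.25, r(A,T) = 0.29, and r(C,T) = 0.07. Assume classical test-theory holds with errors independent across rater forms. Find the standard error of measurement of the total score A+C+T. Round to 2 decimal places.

Var(total) = 769.95 + 147.463 = 917.413.
True-score variance = 546.532 + 147.463 = 693.995, so reliability = 0.7565.
Error variance = 917.413 − 693.995 = 223.418; SEM = √223.418 = 14.95.

14.95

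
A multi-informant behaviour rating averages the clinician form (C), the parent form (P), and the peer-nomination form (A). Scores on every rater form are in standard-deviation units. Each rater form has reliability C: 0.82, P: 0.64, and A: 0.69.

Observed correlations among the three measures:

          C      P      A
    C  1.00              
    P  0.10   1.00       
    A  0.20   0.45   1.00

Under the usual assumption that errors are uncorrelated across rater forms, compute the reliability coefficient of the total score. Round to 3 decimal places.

0.811

Var(C+P+A) = 3 + 2·[0.10 + 0.20 + 0.45] = 3 + 1.5 = 4.5.
With uncorrelated errors the cross-covariances are all true-score covariance, so they carry over unchanged; only the diagonal terms shrink to ρᵢσᵢ².
True-score variance = [0.82 + 0.64 + 0.69] + 1.5 = 2.15 + 1.5 = 3.65.
Reliability = 3.65 / 4.5 = 0.811.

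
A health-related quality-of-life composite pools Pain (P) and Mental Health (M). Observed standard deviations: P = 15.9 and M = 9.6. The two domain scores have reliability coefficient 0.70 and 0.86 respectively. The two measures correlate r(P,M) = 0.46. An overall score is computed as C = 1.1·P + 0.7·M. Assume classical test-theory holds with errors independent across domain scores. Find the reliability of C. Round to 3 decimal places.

0.786

Var(C) = 1.1²·15.9² + 0.7²·9.6² + 2·[0.77·15.9·9.6·0.46] = 351.059 + 108.13 = 459.189.
With uncorrelated errors the cross-covariances are all true-score covariance, so they carry over unchanged; only the diagonal terms shrink to ρᵢσᵢ².
True-score variance = [1.1²·15.9²·0.70 + 0.7²·9.6²·0.86] + 108.13 = 252.966 + 108.13 = 361.096.
Reliability = 361.096 / 459.189 = 0.786.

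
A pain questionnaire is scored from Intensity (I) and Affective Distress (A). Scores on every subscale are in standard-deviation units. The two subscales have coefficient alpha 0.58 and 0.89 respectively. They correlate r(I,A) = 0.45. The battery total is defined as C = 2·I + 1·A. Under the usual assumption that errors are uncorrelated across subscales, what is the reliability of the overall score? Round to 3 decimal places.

Var(C) = 2² + 1 + 2·[2·0.45] = 5 + 1.8 = 6.8.
With uncorrelated errors the cross-covariances are all true-score covariance, so they carry over unchanged; only the diagonal terms shrink to ρᵢσᵢ².
True-score variance = [2²·0.58 + 0.89] + 1.8 = 3.21 + 1.8 = 5.01.
Reliability = 5.01 / 6.8 = 0.737.

0.737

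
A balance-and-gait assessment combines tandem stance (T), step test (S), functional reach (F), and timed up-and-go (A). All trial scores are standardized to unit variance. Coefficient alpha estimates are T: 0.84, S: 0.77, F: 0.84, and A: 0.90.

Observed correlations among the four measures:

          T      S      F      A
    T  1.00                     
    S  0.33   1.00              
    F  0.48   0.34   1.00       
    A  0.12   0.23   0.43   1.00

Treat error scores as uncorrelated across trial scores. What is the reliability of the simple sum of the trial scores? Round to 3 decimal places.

Var(T+S+F+A) = 4 + 2·[0.33 + 0.48 + 0.12 + 0.34 + 0.23 + 0.43] = 4 + 3.86 = 7.86.
Because errors are independent across components, Cov(Tᵢ,Tⱼ) = Cov(Xᵢ,Xⱼ); the off-diagonal part of the true-score variance is the same as above.
True-score variance = [0.84 + 0.77 + 0.84 + 0.90] + 3.86 = 3.35 + 3.86 = 7.21.
Reliability = 7.21 / 7.86 = 0.917.

0.917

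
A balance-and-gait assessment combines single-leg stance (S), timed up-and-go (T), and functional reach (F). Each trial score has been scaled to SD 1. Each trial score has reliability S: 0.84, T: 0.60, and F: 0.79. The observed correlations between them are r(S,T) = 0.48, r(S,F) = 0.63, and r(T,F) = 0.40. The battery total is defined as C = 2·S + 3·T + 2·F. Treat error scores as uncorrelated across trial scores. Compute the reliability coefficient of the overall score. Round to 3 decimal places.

Var(C) = 2² + 3² + 2² + 2·[6·0.48 + 4·0.63 + 6·0.40] = 17 + 15.6 = 32.6.
Under uncorrelated errors the observed covariances equal the true-score covariances, so only the own-variance terms attenuate.
True-score variance = [2²·0.84 + 3²·0.60 + 2²·0.79] + 15.6 = 11.92 + 15.6 = 27.52.
Reliability = 27.52 / 32.6 = 0.844.

0.844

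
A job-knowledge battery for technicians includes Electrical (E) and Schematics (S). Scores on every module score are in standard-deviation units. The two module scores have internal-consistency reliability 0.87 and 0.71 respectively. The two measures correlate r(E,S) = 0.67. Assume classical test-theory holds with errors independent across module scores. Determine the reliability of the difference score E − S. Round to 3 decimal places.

0.364

Var(E−S) = 1 + 1 − 2·0.67 = 2 − 1.34 = 0.66.
With uncorrelated errors the cross-covariances are all true-score covariance, so they carry over unchanged; only the diagonal terms shrink to ρᵢσᵢ².
True-score variance = [0.87 + 0.71] − 1.34 = 1.58 − 1.34 = 0.24.
Reliability = 0.24 / 0.66 = 0.364.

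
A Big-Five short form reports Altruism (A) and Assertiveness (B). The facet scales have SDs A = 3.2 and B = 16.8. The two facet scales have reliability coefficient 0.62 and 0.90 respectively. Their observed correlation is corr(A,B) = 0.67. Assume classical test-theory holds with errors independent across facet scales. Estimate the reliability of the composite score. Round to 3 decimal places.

0.912

Var(A+B) = 3.2² + 16.8² + 2·[3.2·16.8·0.67] = 292.48 + 72.0384 = 364.518.
Under uncorrelated errors the observed covariances equal the true-score covariances, so only the own-variance terms attenuate.
True-score variance = [3.2²·0.62 + 16.8²·0.90] + 72.0384 = 260.365 + 72.0384 = 332.403.
Reliability = 332.403 / 364.518 = 0.912.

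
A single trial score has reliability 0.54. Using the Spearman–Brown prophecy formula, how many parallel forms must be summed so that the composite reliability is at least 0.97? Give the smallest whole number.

k ≥ ρ*(1−ρ₁)/(ρ₁(1−ρ*)) = 0.97·0.46 / (0.54·0.03) = 27.543.
Smallest integer k = 28.

28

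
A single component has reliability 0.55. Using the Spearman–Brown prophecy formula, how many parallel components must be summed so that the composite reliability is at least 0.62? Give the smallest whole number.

2

k ≥ ρ*(1−ρ₁)/(ρ₁(1−ρ*)) = 0.62·0.45 / (0.55·0.38) = 1.335.
Smallest integer k = 2.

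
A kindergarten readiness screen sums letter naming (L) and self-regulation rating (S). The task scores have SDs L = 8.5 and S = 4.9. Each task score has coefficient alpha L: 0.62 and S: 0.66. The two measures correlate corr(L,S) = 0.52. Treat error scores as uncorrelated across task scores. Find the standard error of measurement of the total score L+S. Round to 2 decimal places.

5.97

Var(total) = 96.26 + 43.316 = 139.576.
True-score variance = 60.6416 + 43.316 = 103.958, so reliability = 0.7448.
Error variance = 139.576 − 103.958 = 35.6184; SEM = √35.6184 = 5.97.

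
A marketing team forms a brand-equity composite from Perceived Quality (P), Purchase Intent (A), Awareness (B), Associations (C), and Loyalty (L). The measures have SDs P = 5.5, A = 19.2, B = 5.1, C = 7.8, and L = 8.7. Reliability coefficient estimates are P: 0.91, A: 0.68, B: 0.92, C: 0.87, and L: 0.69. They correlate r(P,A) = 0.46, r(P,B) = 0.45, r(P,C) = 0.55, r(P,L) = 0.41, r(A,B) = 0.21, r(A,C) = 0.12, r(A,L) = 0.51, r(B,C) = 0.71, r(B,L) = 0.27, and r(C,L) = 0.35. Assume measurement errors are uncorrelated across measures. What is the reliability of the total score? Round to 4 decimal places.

0.8655

Var(P+A+B+C+L) = 5.5² + 19.2² + 5.1² + 7.8² + 8.7² + 2·[5.5·19.2·0.46 + 5.5·5.1·0.45 + 5.5·7.8·0.55 + 5.5·8.7·0.41 + 19.2·5.1·0.21 + 19.2·7.8·0.12 + 19.2·8.7·0.51 + 5.1·7.8·0.71 + 5.1·8.7·0.27 + 7.8·8.7·0.35] = 561.43 + 584.223 = 1145.65.
Because errors are independent across components, Cov(Tᵢ,Tⱼ) = Cov(Xᵢ,Xⱼ); the off-diagonal part of the true-score variance is the same as above.
True-score variance = [5.5²·0.91 + 19.2²·0.68 + 5.1²·0.92 + 7.8²·0.87 + 8.7²·0.69] + 584.223 = 407.289 + 584.223 = 991.512.
Reliability = 991.512 / 1145.65 = 0.8655.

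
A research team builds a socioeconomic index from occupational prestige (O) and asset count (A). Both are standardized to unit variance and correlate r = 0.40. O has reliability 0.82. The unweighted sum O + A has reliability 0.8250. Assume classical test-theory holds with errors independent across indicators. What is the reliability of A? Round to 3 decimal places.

Var(O+A) = 2 + 2·0.40 = 2.800.
True-score variance = ρ_O + ρ_A + 2·0.40, so 0.8250 = (0.82 + ρ_A + 0.80) / 2.800.
ρ_A = 0.8250·2.800 − 0.82 − 0.80 = 0.690.

0.690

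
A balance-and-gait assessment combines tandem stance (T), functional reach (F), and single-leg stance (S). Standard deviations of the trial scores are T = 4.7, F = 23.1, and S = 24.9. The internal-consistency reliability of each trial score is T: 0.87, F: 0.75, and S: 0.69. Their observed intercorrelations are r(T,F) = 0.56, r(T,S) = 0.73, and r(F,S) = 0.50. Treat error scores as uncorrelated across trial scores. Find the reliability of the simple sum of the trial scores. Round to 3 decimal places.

0.839

Var(T+F+S) = 4.7² + 23.1² + 24.9² + 2·[4.7·23.1·0.56 + 4.7·24.9·0.73 + 23.1·24.9·0.50] = 1175.71 + 867.652 = 2043.36.
Under uncorrelated errors the observed covariances equal the true-score covariances, so only the own-variance terms attenuate.
True-score variance = [4.7²·0.87 + 23.1²·0.75 + 24.9²·0.69] + 867.652 = 847.233 + 867.652 = 1714.88.
Reliability = 1714.88 / 2043.36 = 0.839.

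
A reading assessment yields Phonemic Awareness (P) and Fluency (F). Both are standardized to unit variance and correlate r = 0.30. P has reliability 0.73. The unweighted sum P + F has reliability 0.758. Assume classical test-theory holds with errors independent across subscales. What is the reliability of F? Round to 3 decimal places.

Var(P+F) = 2 + 2·0.30 = 2.600.
True-score variance = ρ_P + ρ_F + 2·0.30, so 0.758 = (0.73 + ρ_F + 0.60) / 2.600.
ρ_F = 0.758·2.600 − 0.73 − 0.60 = 0.641.

0.641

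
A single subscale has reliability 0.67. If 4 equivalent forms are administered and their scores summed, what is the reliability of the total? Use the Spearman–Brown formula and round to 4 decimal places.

ρ_k = kρ / (1 + (k−1)ρ) = 4·0.67 / (1 + 3·0.67) = 2.680 / 3.010 = 0.8904.

0.8904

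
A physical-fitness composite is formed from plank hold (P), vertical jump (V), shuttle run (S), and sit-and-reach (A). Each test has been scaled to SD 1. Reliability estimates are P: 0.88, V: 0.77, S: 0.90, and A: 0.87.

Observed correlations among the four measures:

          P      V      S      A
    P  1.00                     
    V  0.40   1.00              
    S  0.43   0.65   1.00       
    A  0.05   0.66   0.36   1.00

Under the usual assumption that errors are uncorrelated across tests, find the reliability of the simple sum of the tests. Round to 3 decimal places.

0.936

Var(P+V+S+A) = 4 + 2·[0.40 + 0.43 + 0.05 + 0.65 + 0.66 + 0.36] = 4 + 5.1 = 9.1.
Under uncorrelated errors the observed covariances equal the true-score covariances, so only the own-variance terms attenuate.
True-score variance = [0.88 + 0.77 + 0.90 + 0.87] + 5.1 = 3.42 + 5.1 = 8.52.
Reliability = 8.52 / 9.1 = 0.936.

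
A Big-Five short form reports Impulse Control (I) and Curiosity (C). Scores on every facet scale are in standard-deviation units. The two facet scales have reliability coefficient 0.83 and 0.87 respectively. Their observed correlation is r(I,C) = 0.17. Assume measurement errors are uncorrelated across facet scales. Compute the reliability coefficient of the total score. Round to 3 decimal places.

0.872

Var(I+C) = 2 + 2·[0.17] = 2 + 0.34 = 2.34.
Under uncorrelated errors the observed covariances equal the true-score covariances, so only the own-variance terms attenuate.
True-score variance = [0.83 + 0.87] + 0.34 = 1.7 + 0.34 = 2.04.
Reliability = 2.04 / 2.34 = 0.872.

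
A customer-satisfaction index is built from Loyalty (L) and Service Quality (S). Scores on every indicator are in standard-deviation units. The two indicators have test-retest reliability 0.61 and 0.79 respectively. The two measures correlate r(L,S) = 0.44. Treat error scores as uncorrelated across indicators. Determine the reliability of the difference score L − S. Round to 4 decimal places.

Var(L−S) = 1 + 1 − 2·0.44 = 2 − 0.88 = 1.12.
Because errors are independent across components, Cov(Tᵢ,Tⱼ) = Cov(Xᵢ,Xⱼ); the off-diagonal part of the true-score variance is the same as above.
True-score variance = [0.61 + 0.79] − 0.88 = 1.4 − 0.88 = 0.52.
Reliability = 0.52 / 1.12 = 0.4643.

0.4643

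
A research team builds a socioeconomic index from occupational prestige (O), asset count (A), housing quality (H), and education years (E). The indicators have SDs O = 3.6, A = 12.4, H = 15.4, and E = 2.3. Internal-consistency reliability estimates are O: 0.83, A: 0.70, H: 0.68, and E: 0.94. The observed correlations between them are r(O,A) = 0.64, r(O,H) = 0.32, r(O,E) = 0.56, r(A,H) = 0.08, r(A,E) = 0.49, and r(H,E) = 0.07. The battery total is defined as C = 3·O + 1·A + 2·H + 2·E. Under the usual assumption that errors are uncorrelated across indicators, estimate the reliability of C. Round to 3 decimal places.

Var(C) = 3²·3.6² + 12.4² + 2²·15.4² + 2²·2.3² + 2·[3·3.6·12.4·0.64 + 6·3.6·15.4·0.32 + 6·3.6·2.3·0.56 + 2·12.4·15.4·0.08 + 2·12.4·2.3·0.49 + 4·15.4·2.3·0.07] = 1240.2 + 576.79 = 1816.99.
With uncorrelated errors the cross-covariances are all true-score covariance, so they carry over unchanged; only the diagonal terms shrink to ρᵢσᵢ².
True-score variance = [3²·3.6²·0.83 + 12.4²·0.70 + 2²·15.4²·0.68 + 2²·2.3²·0.94] + 576.79 = 869.409 + 576.79 = 1446.2.
Reliability = 1446.2 / 1816.99 = 0.796.

0.796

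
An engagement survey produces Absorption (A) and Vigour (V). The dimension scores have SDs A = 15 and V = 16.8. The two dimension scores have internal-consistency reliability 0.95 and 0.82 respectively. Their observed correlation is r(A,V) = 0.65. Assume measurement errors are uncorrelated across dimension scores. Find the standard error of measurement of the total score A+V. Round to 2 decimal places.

Var(total) = 507.24 + 327.6 = 834.84.
True-score variance = 445.187 + 327.6 = 772.787, so reliability = 0.9257.
Error variance = 834.84 − 772.787 = 62.0532; SEM = √62.0532 = 7.88.

7.88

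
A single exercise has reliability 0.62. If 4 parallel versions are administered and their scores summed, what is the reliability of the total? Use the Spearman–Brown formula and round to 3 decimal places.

0.867

ρ_k = kρ / (1 + (k−1)ρ) = 4·0.62 / (1 + 3·0.62) = 2.480 / 2.860 = 0.867.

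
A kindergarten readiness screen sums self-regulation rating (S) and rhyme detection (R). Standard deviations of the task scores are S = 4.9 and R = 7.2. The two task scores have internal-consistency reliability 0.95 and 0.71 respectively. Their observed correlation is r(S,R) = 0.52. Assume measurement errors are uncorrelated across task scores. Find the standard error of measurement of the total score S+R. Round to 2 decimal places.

Var(total) = 75.85 + 36.6912 = 112.541.
True-score variance = 59.6159 + 36.6912 = 96.3071, so reliability = 0.8557.
Error variance = 112.541 − 96.3071 = 16.2341; SEM = √16.2341 = 4.03.

4.03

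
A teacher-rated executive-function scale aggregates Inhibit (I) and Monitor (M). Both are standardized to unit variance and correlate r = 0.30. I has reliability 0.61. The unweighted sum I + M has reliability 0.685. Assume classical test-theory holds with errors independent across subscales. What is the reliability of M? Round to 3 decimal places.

Var(I+M) = 2 + 2·0.30 = 2.600.
True-score variance = ρ_I + ρ_M + 2·0.30, so 0.685 = (0.61 + ρ_M + 0.60) / 2.600.
ρ_M = 0.685·2.600 − 0.61 − 0.60 = 0.571.

0.571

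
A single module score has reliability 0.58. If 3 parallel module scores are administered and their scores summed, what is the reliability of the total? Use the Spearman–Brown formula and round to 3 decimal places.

ρ_k = kρ / (1 + (k−1)ρ) = 3·0.58 / (1 + 2·0.58) = 1.740 / 2.160 = 0.806.

0.806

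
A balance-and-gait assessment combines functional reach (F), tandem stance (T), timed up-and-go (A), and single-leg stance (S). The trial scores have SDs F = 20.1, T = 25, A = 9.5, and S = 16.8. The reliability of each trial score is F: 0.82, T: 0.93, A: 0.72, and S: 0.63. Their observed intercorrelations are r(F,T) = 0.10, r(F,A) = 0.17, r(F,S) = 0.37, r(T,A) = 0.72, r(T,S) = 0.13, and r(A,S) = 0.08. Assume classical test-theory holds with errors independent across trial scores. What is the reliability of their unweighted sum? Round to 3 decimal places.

Var(F+T+A+S) = 20.1² + 25² + 9.5² + 16.8² + 2·[20.1·25·0.10 + 20.1·9.5·0.17 + 20.1·16.8·0.37 + 25·9.5·0.72 + 25·16.8·0.13 + 9.5·16.8·0.08] = 1401.5 + 892.042 = 2293.54.
With uncorrelated errors the cross-covariances are all true-score covariance, so they carry over unchanged; only the diagonal terms shrink to ρᵢσᵢ².
True-score variance = [20.1²·0.82 + 25²·0.93 + 9.5²·0.72 + 16.8²·0.63] + 892.042 = 1155.33 + 892.042 = 2047.37.
Reliability = 2047.37 / 2293.54 = 0.893.

0.893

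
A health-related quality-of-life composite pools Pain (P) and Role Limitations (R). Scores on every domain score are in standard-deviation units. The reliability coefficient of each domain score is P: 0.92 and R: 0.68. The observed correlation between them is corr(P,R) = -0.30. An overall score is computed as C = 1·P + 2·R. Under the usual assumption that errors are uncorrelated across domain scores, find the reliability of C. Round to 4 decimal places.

Var(C) = 1 + 2² + 2·[2·(-0.30)] = 5 − 1.2 = 3.8.
With uncorrelated errors the cross-covariances are all true-score covariance, so they carry over unchanged; only the diagonal terms shrink to ρᵢσᵢ².
True-score variance = [0.92 + 2²·0.68] − 1.2 = 3.64 − 1.2 = 2.44.
Reliability = 2.44 / 3.8 = 0.6421.

0.6421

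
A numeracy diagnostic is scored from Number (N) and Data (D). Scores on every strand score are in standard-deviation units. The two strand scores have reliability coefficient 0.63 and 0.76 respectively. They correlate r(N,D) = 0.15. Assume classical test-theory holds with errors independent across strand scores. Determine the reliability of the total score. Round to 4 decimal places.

0.7348

Var(N+D) = 2 + 2·[0.15] = 2 + 0.3 = 2.3.
Under uncorrelated errors the observed covariances equal the true-score covariances, so only the own-variance terms attenuate.
True-score variance = [0.63 + 0.76] + 0.3 = 1.39 + 0.3 = 1.69.
Reliability = 1.69 / 2.3 = 0.7348.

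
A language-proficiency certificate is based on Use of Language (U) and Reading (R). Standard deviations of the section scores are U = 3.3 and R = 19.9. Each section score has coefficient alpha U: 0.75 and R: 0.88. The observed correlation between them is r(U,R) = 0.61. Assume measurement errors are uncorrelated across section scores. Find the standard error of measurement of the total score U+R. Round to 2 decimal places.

Var(total) = 406.9 + 80.1174 = 487.017.
True-score variance = 356.656 + 80.1174 = 436.774, so reliability = 0.8968.
Error variance = 487.017 − 436.774 = 50.2437; SEM = √50.2437 = 7.09.

7.09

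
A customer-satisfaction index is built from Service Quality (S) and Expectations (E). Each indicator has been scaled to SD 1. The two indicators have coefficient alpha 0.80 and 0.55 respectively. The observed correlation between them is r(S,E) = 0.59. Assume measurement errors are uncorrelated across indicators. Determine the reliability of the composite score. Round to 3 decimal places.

Var(S+E) = 2 + 2·[0.59] = 2 + 1.18 = 3.18.
With uncorrelated errors the cross-covariances are all true-score covariance, so they carry over unchanged; only the diagonal terms shrink to ρᵢσᵢ².
True-score variance = [0.80 + 0.55] + 1.18 = 1.35 + 1.18 = 2.53.
Reliability = 2.53 / 3.18 = 0.796.

0.796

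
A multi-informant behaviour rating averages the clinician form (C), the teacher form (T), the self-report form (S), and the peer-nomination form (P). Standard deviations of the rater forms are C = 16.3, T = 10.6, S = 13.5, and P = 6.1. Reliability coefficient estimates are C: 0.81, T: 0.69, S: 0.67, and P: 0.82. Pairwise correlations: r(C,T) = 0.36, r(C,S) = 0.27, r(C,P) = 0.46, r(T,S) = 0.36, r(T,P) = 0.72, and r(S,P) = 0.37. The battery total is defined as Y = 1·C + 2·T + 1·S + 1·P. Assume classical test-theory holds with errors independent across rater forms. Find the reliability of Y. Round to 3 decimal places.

Var(Y) = 16.3² + 2²·10.6² + 13.5² + 6.1² + 2·[2·16.3·10.6·0.36 + 16.3·13.5·0.27 + 16.3·6.1·0.46 + 2·10.6·13.5·0.36 + 2·10.6·6.1·0.72 + 13.5·6.1·0.37] = 934.59 + 912.33 = 1846.92.
With uncorrelated errors the cross-covariances are all true-score covariance, so they carry over unchanged; only the diagonal terms shrink to ρᵢσᵢ².
True-score variance = [16.3²·0.81 + 2²·10.6²·0.69 + 13.5²·0.67 + 6.1²·0.82] + 912.33 = 677.942 + 912.33 = 1590.27.
Reliability = 1590.27 / 1846.92 = 0.861.

0.861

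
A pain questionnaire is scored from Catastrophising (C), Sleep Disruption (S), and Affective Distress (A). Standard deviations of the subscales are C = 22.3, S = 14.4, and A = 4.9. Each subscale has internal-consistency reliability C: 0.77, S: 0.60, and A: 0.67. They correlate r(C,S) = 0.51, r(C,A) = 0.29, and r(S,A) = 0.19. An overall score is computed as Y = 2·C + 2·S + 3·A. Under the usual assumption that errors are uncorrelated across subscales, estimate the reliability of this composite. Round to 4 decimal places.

0.8239

Var(Y) = 2²·22.3² + 2²·14.4² + 3²·4.9² + 2·[4·22.3·14.4·0.51 + 6·22.3·4.9·0.29 + 6·14.4·4.9·0.19] = 3034.69 + 1851.31 = 4886.
Under uncorrelated errors the observed covariances equal the true-score covariances, so only the own-variance terms attenuate.
True-score variance = [2²·22.3²·0.77 + 2²·14.4²·0.60 + 3²·4.9²·0.67] + 1851.31 = 2174.1 + 1851.31 = 4025.4.
Reliability = 4025.4 / 4886 = 0.8239.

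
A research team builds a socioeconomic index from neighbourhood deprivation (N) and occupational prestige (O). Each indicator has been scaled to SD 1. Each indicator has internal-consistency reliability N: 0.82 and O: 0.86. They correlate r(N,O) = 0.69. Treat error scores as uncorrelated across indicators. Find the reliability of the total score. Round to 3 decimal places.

0.905

Var(N+O) = 2 + 2·[0.69] = 2 + 1.38 = 3.38.
Because errors are independent across components, Cov(Tᵢ,Tⱼ) = Cov(Xᵢ,Xⱼ); the off-diagonal part of the true-score variance is the same as above.
True-score variance = [0.82 + 0.86] + 1.38 = 1.68 + 1.38 = 3.06.
Reliability = 3.06 / 3.38 = 0.905.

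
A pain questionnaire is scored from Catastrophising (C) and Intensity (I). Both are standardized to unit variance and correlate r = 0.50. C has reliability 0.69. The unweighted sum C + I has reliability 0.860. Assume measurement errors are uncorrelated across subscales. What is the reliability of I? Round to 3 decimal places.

Var(C+I) = 2 + 2·0.50 = 3.000.
True-score variance = ρ_C + ρ_I + 2·0.50, so 0.860 = (0.69 + ρ_I + 1.00) / 3.000.
ρ_I = 0.860·3.000 − 0.69 − 1.00 = 0.890.

0.890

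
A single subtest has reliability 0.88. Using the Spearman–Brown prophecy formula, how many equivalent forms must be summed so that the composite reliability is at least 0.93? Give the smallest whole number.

k ≥ ρ*(1−ρ₁)/(ρ₁(1−ρ*)) = 0.93·0.12 / (0.88·0.07) = 1.812.
Smallest integer k = 2.

2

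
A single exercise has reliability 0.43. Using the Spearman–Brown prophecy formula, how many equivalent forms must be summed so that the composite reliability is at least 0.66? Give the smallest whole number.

3

k ≥ ρ*(1−ρ₁)/(ρ₁(1−ρ*)) = 0.66·0.57 / (0.43·0.34) = 2.573.
Smallest integer k = 3.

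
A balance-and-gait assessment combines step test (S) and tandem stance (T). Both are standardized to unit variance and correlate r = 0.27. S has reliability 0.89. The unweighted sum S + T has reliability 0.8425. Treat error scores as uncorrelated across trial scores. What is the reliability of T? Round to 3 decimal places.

0.710

Var(S+T) = 2 + 2·0.27 = 2.540.
True-score variance = ρ_S + ρ_T + 2·0.27, so 0.8425 = (0.89 + ρ_T + 0.54) / 2.540.
ρ_T = 0.8425·2.540 − 0.89 − 0.54 = 0.710.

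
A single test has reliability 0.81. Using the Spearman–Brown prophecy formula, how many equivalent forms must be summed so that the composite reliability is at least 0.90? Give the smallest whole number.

k ≥ ρ*(1−ρ₁)/(ρ₁(1−ρ*)) = 0.90·0.19 / (0.81·0.10) = 2.111.
Smallest integer k = 3.

3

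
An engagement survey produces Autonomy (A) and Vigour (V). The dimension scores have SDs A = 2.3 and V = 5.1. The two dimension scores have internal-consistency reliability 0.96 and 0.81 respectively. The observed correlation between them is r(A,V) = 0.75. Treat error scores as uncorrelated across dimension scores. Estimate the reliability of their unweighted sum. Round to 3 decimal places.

0.895

Var(A+V) = 2.3² + 5.1² + 2·[2.3·5.1·0.75] = 31.3 + 17.595 = 48.895.
Because errors are independent across components, Cov(Tᵢ,Tⱼ) = Cov(Xᵢ,Xⱼ); the off-diagonal part of the true-score variance is the same as above.
True-score variance = [2.3²·0.96 + 5.1²·0.81] + 17.595 = 26.1465 + 17.595 = 43.7415.
Reliability = 43.7415 / 48.895 = 0.895.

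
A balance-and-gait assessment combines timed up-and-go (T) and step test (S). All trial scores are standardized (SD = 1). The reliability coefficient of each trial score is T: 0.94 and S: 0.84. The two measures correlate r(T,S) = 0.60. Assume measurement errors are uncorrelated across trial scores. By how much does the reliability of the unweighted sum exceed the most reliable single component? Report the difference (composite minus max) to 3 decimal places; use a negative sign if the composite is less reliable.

-0.009

Var(sum) = 2 + 1.2 = 3.2; true-score variance = 1.78 + 1.2 = 2.98; composite reliability = 0.9312.
Max component reliability = 0.9400.
Difference = 0.9312 − 0.9400 = -0.009.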